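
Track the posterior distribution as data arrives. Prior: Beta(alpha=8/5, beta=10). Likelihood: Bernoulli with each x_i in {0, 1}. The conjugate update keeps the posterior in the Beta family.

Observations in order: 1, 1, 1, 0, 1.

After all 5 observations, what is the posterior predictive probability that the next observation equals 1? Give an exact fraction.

28/83

obs 1: x=1 → posterior Beta(13/5, 10)
obs 2: x=1 → posterior Beta(18/5, 10)
obs 3: x=1 → posterior Beta(23/5, 10)
obs 4: x=0 → posterior Beta(23/5, 11)
obs 5: x=1 → posterior Beta(28/5, 11)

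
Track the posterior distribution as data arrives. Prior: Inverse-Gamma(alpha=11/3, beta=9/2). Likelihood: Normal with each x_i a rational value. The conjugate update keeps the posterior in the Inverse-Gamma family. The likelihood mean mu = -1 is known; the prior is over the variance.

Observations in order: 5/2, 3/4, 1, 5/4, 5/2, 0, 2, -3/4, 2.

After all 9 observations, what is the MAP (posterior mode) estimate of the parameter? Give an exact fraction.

obs 1: x=5/2 → posterior Inverse-Gamma(25/6, 85/8)
obs 2: x=3/4 → posterior Inverse-Gamma(14/3, 389/32)
obs 3: x=1 → posterior Inverse-Gamma(31/6, 453/32)
obs 4: x=5/4 → posterior Inverse-Gamma(17/3, 267/16)
obs 5: x=5/2 → posterior Inverse-Gamma(37/6, 365/16)
obs 6: x=0 → posterior Inverse-Gamma(20/3, 373/16)
obs 7: x=2 → posterior Inverse-Gamma(43/6, 445/16)
obs 8: x=-3/4 → posterior Inverse-Gamma(23/3, 891/32)
obs 9: x=2 → posterior Inverse-Gamma(49/6, 1035/32)

621/176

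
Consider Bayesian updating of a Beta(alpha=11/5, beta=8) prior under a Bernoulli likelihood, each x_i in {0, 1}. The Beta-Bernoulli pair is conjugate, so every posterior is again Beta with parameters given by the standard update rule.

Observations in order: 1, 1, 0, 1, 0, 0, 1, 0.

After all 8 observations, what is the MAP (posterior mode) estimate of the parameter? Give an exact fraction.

obs 1: x=1 → posterior Beta(16/5, 8)
obs 2: x=1 → posterior Beta(21/5, 8)
obs 3: x=0 → posterior Beta(21/5, 9)
obs 4: x=1 → posterior Beta(26/5, 9)
obs 5: x=0 → posterior Beta(26/5, 10)
obs 6: x=0 → posterior Beta(26/5, 11)
obs 7: x=1 → posterior Beta(31/5, 11)
obs 8: x=0 → posterior Beta(31/5, 12)

26/81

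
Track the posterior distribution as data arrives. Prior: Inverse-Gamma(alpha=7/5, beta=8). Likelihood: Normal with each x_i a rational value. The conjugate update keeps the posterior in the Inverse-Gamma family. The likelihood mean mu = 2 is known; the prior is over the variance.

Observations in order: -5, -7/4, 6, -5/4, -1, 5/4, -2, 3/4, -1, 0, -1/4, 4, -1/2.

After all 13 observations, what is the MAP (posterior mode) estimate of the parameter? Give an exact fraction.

12885/1424

obs 1: x=-5 → posterior Inverse-Gamma(19/10, 65/2)
obs 2: x=-7/4 → posterior Inverse-Gamma(12/5, 1265/32)
obs 3: x=6 → posterior Inverse-Gamma(29/10, 1521/32)
obs 4: x=-5/4 → posterior Inverse-Gamma(17/5, 845/16)
obs 5: x=-1 → posterior Inverse-Gamma(39/10, 917/16)
obs 6: x=5/4 → posterior Inverse-Gamma(22/5, 1843/32)
obs 7: x=-2 → posterior Inverse-Gamma(49/10, 2099/32)
obs 8: x=3/4 → posterior Inverse-Gamma(27/5, 531/8)
obs 9: x=-1 → posterior Inverse-Gamma(59/10, 567/8)
obs 10: x=0 → posterior Inverse-Gamma(32/5, 583/8)
obs 11: x=-1/4 → posterior Inverse-Gamma(69/10, 2413/32)
obs 12: x=4 → posterior Inverse-Gamma(37/5, 2477/32)
obs 13: x=-1/2 → posterior Inverse-Gamma(79/10, 2577/32)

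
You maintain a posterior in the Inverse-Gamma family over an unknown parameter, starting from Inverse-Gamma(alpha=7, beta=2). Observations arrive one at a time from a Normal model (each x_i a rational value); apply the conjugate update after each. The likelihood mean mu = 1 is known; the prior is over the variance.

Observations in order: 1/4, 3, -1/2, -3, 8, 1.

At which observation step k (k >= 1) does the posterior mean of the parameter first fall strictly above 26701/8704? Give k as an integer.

obs 1: x=1/4 → posterior Inverse-Gamma(15/2, 73/32)
obs 2: x=3 → posterior Inverse-Gamma(8, 137/32)
obs 3: x=-1/2 → posterior Inverse-Gamma(17/2, 173/32)
obs 4: x=-3 → posterior Inverse-Gamma(9, 429/32)
obs 5: x=8 → posterior Inverse-Gamma(19/2, 1213/32)
obs 6: x=1 → posterior Inverse-Gamma(10, 1213/32)

k = 5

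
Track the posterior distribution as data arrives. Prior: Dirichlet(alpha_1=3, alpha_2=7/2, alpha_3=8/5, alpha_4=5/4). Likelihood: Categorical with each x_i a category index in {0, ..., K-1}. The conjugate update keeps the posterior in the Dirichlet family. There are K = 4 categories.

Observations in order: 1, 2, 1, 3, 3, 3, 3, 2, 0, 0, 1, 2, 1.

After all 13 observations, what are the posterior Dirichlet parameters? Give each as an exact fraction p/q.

alpha_1=5, alpha_2=15/2, alpha_3=23/5, alpha_4=21/4

obs 1: x=1 → posterior Dirichlet(3, 9/2, 8/5, 5/4)
obs 2: x=2 → posterior Dirichlet(3, 9/2, 13/5, 5/4)
obs 3: x=1 → posterior Dirichlet(3, 11/2, 13/5, 5/4)
obs 4: x=3 → posterior Dirichlet(3, 11/2, 13/5, 9/4)
obs 5: x=3 → posterior Dirichlet(3, 11/2, 13/5, 13/4)
obs 6: x=3 → posterior Dirichlet(3, 11/2, 13/5, 17/4)
obs 7: x=3 → posterior Dirichlet(3, 11/2, 13/5, 21/4)
obs 8: x=2 → posterior Dirichlet(3, 11/2, 18/5, 21/4)
obs 9: x=0 → posterior Dirichlet(4, 11/2, 18/5, 21/4)
obs 10: x=0 → posterior Dirichlet(5, 11/2, 18/5, 21/4)
obs 11: x=1 → posterior Dirichlet(5, 13/2, 18/5, 21/4)
obs 12: x=2 → posterior Dirichlet(5, 13/2, 23/5, 21/4)
obs 13: x=1 → posterior Dirichlet(5, 15/2, 23/5, 21/4)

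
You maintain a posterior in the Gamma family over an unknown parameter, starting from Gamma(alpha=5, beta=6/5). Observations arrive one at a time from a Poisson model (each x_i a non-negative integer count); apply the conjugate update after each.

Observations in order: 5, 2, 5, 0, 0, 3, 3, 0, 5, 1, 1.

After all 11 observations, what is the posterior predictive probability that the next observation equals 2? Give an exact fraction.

obs 1: x=5 → posterior Gamma(10, 11/5)
obs 2: x=2 → posterior Gamma(12, 16/5)
obs 3: x=5 → posterior Gamma(17, 21/5)
obs 4: x=0 → posterior Gamma(17, 26/5)
obs 5: x=0 → posterior Gamma(17, 31/5)
obs 6: x=3 → posterior Gamma(20, 36/5)
obs 7: x=3 → posterior Gamma(23, 41/5)
obs 8: x=0 → posterior Gamma(23, 46/5)
obs 9: x=5 → posterior Gamma(28, 51/5)
obs 10: x=1 → posterior Gamma(29, 56/5)
obs 11: x=1 → posterior Gamma(30, 61/5)

1406587511465067277633275309850066862302911124562595228875/5601246462244268529641377593603446433055383072081394532352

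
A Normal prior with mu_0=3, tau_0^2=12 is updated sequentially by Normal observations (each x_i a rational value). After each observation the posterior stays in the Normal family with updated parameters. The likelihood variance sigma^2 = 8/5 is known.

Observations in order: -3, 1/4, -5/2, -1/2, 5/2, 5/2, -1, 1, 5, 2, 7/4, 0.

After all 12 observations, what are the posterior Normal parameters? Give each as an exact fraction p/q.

mu_0=9/13, tau_0^2=12/91

obs 1: x=-3 → posterior Normal(-39/17, 24/17)
obs 2: x=1/4 → posterior Normal(-141/128, 3/4)
obs 3: x=-5/2 → posterior Normal(-291/188, 24/47)
obs 4: x=-1/2 → posterior Normal(-321/248, 12/31)
obs 5: x=5/2 → posterior Normal(-171/308, 24/77)
obs 6: x=5/2 → posterior Normal(-21/368, 6/23)
obs 7: x=-1 → posterior Normal(-81/428, 24/107)
obs 8: x=1 → posterior Normal(-21/488, 12/61)
obs 9: x=5 → posterior Normal(279/548, 24/137)
obs 10: x=2 → posterior Normal(21/32, 3/19)
obs 11: x=7/4 → posterior Normal(126/167, 24/167)
obs 12: x=0 → posterior Normal(9/13, 12/91)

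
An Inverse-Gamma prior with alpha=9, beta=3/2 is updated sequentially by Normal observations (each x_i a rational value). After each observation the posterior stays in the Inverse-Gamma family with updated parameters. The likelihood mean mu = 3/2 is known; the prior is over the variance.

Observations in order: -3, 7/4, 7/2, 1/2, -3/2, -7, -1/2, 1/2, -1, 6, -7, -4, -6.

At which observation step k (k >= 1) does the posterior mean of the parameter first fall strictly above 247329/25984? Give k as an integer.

k = 13

obs 1: x=-3 → posterior Inverse-Gamma(19/2, 93/8)
obs 2: x=7/4 → posterior Inverse-Gamma(10, 373/32)
obs 3: x=7/2 → posterior Inverse-Gamma(21/2, 437/32)
obs 4: x=1/2 → posterior Inverse-Gamma(11, 453/32)
obs 5: x=-3/2 → posterior Inverse-Gamma(23/2, 597/32)
obs 6: x=-7 → posterior Inverse-Gamma(12, 1753/32)
obs 7: x=-1/2 → posterior Inverse-Gamma(25/2, 1817/32)
obs 8: x=1/2 → posterior Inverse-Gamma(13, 1833/32)
obs 9: x=-1 → posterior Inverse-Gamma(27/2, 1933/32)
obs 10: x=6 → posterior Inverse-Gamma(14, 2257/32)
obs 11: x=-7 → posterior Inverse-Gamma(29/2, 3413/32)
obs 12: x=-4 → posterior Inverse-Gamma(15, 3897/32)
obs 13: x=-6 → posterior Inverse-Gamma(31/2, 4797/32)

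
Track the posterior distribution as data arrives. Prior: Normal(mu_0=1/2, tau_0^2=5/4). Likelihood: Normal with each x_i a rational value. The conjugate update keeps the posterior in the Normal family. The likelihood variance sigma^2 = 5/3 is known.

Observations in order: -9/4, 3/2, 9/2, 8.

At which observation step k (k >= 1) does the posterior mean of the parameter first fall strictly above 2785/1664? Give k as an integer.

k = 4

obs 1: x=-9/4 → posterior Normal(-19/28, 5/7)
obs 2: x=3/2 → posterior Normal(-1/40, 1/2)
obs 3: x=9/2 → posterior Normal(53/52, 5/13)
obs 4: x=8 → posterior Normal(149/64, 5/16)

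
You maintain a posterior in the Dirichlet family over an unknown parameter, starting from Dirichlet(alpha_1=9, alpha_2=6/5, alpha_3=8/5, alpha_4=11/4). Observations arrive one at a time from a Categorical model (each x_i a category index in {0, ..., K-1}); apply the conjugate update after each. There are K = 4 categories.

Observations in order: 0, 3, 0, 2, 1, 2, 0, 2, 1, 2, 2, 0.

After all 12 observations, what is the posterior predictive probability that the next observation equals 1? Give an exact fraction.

64/531

obs 1: x=0 → posterior Dirichlet(10, 6/5, 8/5, 11/4)
obs 2: x=3 → posterior Dirichlet(10, 6/5, 8/5, 15/4)
obs 3: x=0 → posterior Dirichlet(11, 6/5, 8/5, 15/4)
obs 4: x=2 → posterior Dirichlet(11, 6/5, 13/5, 15/4)
obs 5: x=1 → posterior Dirichlet(11, 11/5, 13/5, 15/4)
obs 6: x=2 → posterior Dirichlet(11, 11/5, 18/5, 15/4)
obs 7: x=0 → posterior Dirichlet(12, 11/5, 18/5, 15/4)
obs 8: x=2 → posterior Dirichlet(12, 11/5, 23/5, 15/4)
obs 9: x=1 → posterior Dirichlet(12, 16/5, 23/5, 15/4)
obs 10: x=2 → posterior Dirichlet(12, 16/5, 28/5, 15/4)
obs 11: x=2 → posterior Dirichlet(12, 16/5, 33/5, 15/4)
obs 12: x=0 → posterior Dirichlet(13, 16/5, 33/5, 15/4)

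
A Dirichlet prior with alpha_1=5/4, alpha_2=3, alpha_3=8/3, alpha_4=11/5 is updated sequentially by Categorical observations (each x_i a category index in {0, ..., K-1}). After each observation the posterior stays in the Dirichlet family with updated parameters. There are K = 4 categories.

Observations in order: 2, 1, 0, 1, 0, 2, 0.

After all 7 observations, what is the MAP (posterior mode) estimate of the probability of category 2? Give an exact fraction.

220/727

obs 1: x=2 → posterior Dirichlet(5/4, 3, 11/3, 11/5)
obs 2: x=1 → posterior Dirichlet(5/4, 4, 11/3, 11/5)
obs 3: x=0 → posterior Dirichlet(9/4, 4, 11/3, 11/5)
obs 4: x=1 → posterior Dirichlet(9/4, 5, 11/3, 11/5)
obs 5: x=0 → posterior Dirichlet(13/4, 5, 11/3, 11/5)
obs 6: x=2 → posterior Dirichlet(13/4, 5, 14/3, 11/5)
obs 7: x=0 → posterior Dirichlet(17/4, 5, 14/3, 11/5)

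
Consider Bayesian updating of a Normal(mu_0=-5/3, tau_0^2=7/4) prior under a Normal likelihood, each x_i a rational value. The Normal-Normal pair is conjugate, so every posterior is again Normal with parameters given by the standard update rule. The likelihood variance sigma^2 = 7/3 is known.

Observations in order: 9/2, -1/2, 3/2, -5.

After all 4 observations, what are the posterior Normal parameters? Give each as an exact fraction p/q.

mu_0=-31/96, tau_0^2=7/16

obs 1: x=9/2 → posterior Normal(41/42, 1)
obs 2: x=-1/2 → posterior Normal(8/15, 7/10)
obs 3: x=3/2 → posterior Normal(59/78, 7/13)
obs 4: x=-5 → posterior Normal(-31/96, 7/16)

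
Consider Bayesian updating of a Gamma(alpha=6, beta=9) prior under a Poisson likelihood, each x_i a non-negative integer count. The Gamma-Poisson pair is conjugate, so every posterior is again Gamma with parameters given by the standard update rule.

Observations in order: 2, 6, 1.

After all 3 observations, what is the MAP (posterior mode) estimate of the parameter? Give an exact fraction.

obs 1: x=2 → posterior Gamma(8, 10)
obs 2: x=6 → posterior Gamma(14, 11)
obs 3: x=1 → posterior Gamma(15, 12)

7/6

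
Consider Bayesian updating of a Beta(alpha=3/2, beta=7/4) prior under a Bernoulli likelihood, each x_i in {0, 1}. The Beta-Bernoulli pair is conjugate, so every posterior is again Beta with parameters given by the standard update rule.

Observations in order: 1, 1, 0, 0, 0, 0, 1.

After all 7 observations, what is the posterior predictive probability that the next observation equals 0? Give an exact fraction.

23/41

obs 1: x=1 → posterior Beta(5/2, 7/4)
obs 2: x=1 → posterior Beta(7/2, 7/4)
obs 3: x=0 → posterior Beta(7/2, 11/4)
obs 4: x=0 → posterior Beta(7/2, 15/4)
obs 5: x=0 → posterior Beta(7/2, 19/4)
obs 6: x=0 → posterior Beta(7/2, 23/4)
obs 7: x=1 → posterior Beta(9/2, 23/4)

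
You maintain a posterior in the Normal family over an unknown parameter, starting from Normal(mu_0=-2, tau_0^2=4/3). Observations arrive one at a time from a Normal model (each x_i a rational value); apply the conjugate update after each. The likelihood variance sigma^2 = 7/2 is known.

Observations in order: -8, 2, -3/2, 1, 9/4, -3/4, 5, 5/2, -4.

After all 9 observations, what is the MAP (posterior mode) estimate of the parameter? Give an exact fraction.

-18/31

obs 1: x=-8 → posterior Normal(-106/29, 28/29)
obs 2: x=2 → posterior Normal(-90/37, 28/37)
obs 3: x=-3/2 → posterior Normal(-34/15, 28/45)
obs 4: x=1 → posterior Normal(-94/53, 28/53)
obs 5: x=9/4 → posterior Normal(-76/61, 28/61)
obs 6: x=-3/4 → posterior Normal(-82/69, 28/69)
obs 7: x=5 → posterior Normal(-6/11, 4/11)
obs 8: x=5/2 → posterior Normal(-22/85, 28/85)
obs 9: x=-4 → posterior Normal(-18/31, 28/93)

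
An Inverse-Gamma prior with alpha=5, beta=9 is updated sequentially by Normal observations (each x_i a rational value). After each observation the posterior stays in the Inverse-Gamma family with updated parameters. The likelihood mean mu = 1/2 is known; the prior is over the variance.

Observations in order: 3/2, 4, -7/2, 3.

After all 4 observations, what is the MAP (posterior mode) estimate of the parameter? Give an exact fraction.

obs 1: x=3/2 → posterior Inverse-Gamma(11/2, 19/2)
obs 2: x=4 → posterior Inverse-Gamma(6, 125/8)
obs 3: x=-7/2 → posterior Inverse-Gamma(13/2, 189/8)
obs 4: x=3 → posterior Inverse-Gamma(7, 107/4)

107/32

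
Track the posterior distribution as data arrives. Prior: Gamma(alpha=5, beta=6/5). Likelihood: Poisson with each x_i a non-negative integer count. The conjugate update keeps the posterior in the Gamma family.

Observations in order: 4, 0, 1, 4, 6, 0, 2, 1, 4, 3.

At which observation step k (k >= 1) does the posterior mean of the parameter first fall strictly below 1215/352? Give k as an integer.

k = 2

obs 1: x=4 → posterior Gamma(9, 11/5)
obs 2: x=0 → posterior Gamma(9, 16/5)
obs 3: x=1 → posterior Gamma(10, 21/5)
obs 4: x=4 → posterior Gamma(14, 26/5)
obs 5: x=6 → posterior Gamma(20, 31/5)
obs 6: x=0 → posterior Gamma(20, 36/5)
obs 7: x=2 → posterior Gamma(22, 41/5)
obs 8: x=1 → posterior Gamma(23, 46/5)
obs 9: x=4 → posterior Gamma(27, 51/5)
obs 10: x=3 → posterior Gamma(30, 56/5)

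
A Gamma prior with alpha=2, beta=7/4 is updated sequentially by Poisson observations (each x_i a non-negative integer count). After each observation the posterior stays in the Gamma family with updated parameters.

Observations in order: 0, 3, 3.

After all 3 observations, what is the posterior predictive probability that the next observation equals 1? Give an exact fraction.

543474017312/1801152661463

obs 1: x=0 → posterior Gamma(2, 11/4)
obs 2: x=3 → posterior Gamma(5, 15/4)
obs 3: x=3 → posterior Gamma(8, 19/4)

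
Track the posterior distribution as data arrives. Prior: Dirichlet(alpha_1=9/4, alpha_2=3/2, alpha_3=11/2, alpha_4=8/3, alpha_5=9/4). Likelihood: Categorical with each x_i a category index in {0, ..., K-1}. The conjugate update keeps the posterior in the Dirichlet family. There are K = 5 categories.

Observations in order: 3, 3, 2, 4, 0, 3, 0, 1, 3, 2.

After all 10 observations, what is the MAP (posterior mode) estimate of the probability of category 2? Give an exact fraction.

39/115

obs 1: x=3 → posterior Dirichlet(9/4, 3/2, 11/2, 11/3, 9/4)
obs 2: x=3 → posterior Dirichlet(9/4, 3/2, 11/2, 14/3, 9/4)
obs 3: x=2 → posterior Dirichlet(9/4, 3/2, 13/2, 14/3, 9/4)
obs 4: x=4 → posterior Dirichlet(9/4, 3/2, 13/2, 14/3, 13/4)
obs 5: x=0 → posterior Dirichlet(13/4, 3/2, 13/2, 14/3, 13/4)
obs 6: x=3 → posterior Dirichlet(13/4, 3/2, 13/2, 17/3, 13/4)
obs 7: x=0 → posterior Dirichlet(17/4, 3/2, 13/2, 17/3, 13/4)
obs 8: x=1 → posterior Dirichlet(17/4, 5/2, 13/2, 17/3, 13/4)
obs 9: x=3 → posterior Dirichlet(17/4, 5/2, 13/2, 20/3, 13/4)
obs 10: x=2 → posterior Dirichlet(17/4, 5/2, 15/2, 20/3, 13/4)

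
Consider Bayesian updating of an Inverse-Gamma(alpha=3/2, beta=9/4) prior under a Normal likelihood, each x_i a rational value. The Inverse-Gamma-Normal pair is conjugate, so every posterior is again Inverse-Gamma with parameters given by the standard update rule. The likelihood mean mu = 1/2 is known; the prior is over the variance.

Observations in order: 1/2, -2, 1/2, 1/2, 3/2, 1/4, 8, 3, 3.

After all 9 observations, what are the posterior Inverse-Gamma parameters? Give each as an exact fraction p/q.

obs 1: x=1/2 → posterior Inverse-Gamma(2, 9/4)
obs 2: x=-2 → posterior Inverse-Gamma(5/2, 43/8)
obs 3: x=1/2 → posterior Inverse-Gamma(3, 43/8)
obs 4: x=1/2 → posterior Inverse-Gamma(7/2, 43/8)
obs 5: x=3/2 → posterior Inverse-Gamma(4, 47/8)
obs 6: x=1/4 → posterior Inverse-Gamma(9/2, 189/32)
obs 7: x=8 → posterior Inverse-Gamma(5, 1089/32)
obs 8: x=3 → posterior Inverse-Gamma(11/2, 1189/32)
obs 9: x=3 → posterior Inverse-Gamma(6, 1289/32)

alpha=6, beta=1289/32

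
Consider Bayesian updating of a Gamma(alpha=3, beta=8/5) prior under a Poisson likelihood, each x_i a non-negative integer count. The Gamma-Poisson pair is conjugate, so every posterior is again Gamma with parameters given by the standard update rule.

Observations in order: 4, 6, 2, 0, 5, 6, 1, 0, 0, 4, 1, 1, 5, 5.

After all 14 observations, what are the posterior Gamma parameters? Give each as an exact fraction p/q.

alpha=43, beta=78/5

obs 1: x=4 → posterior Gamma(7, 13/5)
obs 2: x=6 → posterior Gamma(13, 18/5)
obs 3: x=2 → posterior Gamma(15, 23/5)
obs 4: x=0 → posterior Gamma(15, 28/5)
obs 5: x=5 → posterior Gamma(20, 33/5)
obs 6: x=6 → posterior Gamma(26, 38/5)
obs 7: x=1 → posterior Gamma(27, 43/5)
obs 8: x=0 → posterior Gamma(27, 48/5)
obs 9: x=0 → posterior Gamma(27, 53/5)
obs 10: x=4 → posterior Gamma(31, 58/5)
obs 11: x=1 → posterior Gamma(32, 63/5)
obs 12: x=1 → posterior Gamma(33, 68/5)
obs 13: x=5 → posterior Gamma(38, 73/5)
obs 14: x=5 → posterior Gamma(43, 78/5)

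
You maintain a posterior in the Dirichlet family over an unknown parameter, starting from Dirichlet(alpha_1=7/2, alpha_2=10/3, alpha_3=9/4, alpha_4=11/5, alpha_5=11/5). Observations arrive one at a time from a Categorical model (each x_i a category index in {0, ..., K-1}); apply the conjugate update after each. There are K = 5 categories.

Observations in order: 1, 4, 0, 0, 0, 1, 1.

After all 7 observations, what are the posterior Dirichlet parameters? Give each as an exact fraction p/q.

obs 1: x=1 → posterior Dirichlet(7/2, 13/3, 9/4, 11/5, 11/5)
obs 2: x=4 → posterior Dirichlet(7/2, 13/3, 9/4, 11/5, 16/5)
obs 3: x=0 → posterior Dirichlet(9/2, 13/3, 9/4, 11/5, 16/5)
obs 4: x=0 → posterior Dirichlet(11/2, 13/3, 9/4, 11/5, 16/5)
obs 5: x=0 → posterior Dirichlet(13/2, 13/3, 9/4, 11/5, 16/5)
obs 6: x=1 → posterior Dirichlet(13/2, 16/3, 9/4, 11/5, 16/5)
obs 7: x=1 → posterior Dirichlet(13/2, 19/3, 9/4, 11/5, 16/5)

alpha_1=13/2, alpha_2=19/3, alpha_3=9/4, alpha_4=11/5, alpha_5=16/5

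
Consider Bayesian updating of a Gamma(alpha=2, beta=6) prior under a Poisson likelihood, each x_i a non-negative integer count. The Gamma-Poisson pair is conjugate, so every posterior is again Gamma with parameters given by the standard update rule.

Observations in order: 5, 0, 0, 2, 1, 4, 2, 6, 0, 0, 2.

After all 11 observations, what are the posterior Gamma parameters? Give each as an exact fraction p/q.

obs 1: x=5 → posterior Gamma(7, 7)
obs 2: x=0 → posterior Gamma(7, 8)
obs 3: x=0 → posterior Gamma(7, 9)
obs 4: x=2 → posterior Gamma(9, 10)
obs 5: x=1 → posterior Gamma(10, 11)
obs 6: x=4 → posterior Gamma(14, 12)
obs 7: x=2 → posterior Gamma(16, 13)
obs 8: x=6 → posterior Gamma(22, 14)
obs 9: x=0 → posterior Gamma(22, 15)
obs 10: x=0 → posterior Gamma(22, 16)
obs 11: x=2 → posterior Gamma(24, 17)

alpha=24, beta=17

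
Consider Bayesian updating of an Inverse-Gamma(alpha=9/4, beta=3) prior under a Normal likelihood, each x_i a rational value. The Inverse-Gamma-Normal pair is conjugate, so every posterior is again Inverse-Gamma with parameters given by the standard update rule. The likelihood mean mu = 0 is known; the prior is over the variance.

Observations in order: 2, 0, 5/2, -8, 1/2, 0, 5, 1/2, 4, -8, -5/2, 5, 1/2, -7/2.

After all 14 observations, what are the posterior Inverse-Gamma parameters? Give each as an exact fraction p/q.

obs 1: x=2 → posterior Inverse-Gamma(11/4, 5)
obs 2: x=0 → posterior Inverse-Gamma(13/4, 5)
obs 3: x=5/2 → posterior Inverse-Gamma(15/4, 65/8)
obs 4: x=-8 → posterior Inverse-Gamma(17/4, 321/8)
obs 5: x=1/2 → posterior Inverse-Gamma(19/4, 161/4)
obs 6: x=0 → posterior Inverse-Gamma(21/4, 161/4)
obs 7: x=5 → posterior Inverse-Gamma(23/4, 211/4)
obs 8: x=1/2 → posterior Inverse-Gamma(25/4, 423/8)
obs 9: x=4 → posterior Inverse-Gamma(27/4, 487/8)
obs 10: x=-8 → posterior Inverse-Gamma(29/4, 743/8)
obs 11: x=-5/2 → posterior Inverse-Gamma(31/4, 96)
obs 12: x=5 → posterior Inverse-Gamma(33/4, 217/2)
obs 13: x=1/2 → posterior Inverse-Gamma(35/4, 869/8)
obs 14: x=-7/2 → posterior Inverse-Gamma(37/4, 459/4)

alpha=37/4, beta=459/4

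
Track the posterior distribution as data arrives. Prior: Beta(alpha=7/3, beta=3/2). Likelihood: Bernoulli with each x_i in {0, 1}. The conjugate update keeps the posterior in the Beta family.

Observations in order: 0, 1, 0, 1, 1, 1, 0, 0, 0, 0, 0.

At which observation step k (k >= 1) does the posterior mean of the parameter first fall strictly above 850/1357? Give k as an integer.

obs 1: x=0 → posterior Beta(7/3, 5/2)
obs 2: x=1 → posterior Beta(10/3, 5/2)
obs 3: x=0 → posterior Beta(10/3, 7/2)
obs 4: x=1 → posterior Beta(13/3, 7/2)
obs 5: x=1 → posterior Beta(16/3, 7/2)
obs 6: x=1 → posterior Beta(19/3, 7/2)
obs 7: x=0 → posterior Beta(19/3, 9/2)
obs 8: x=0 → posterior Beta(19/3, 11/2)
obs 9: x=0 → posterior Beta(19/3, 13/2)
obs 10: x=0 → posterior Beta(19/3, 15/2)
obs 11: x=0 → posterior Beta(19/3, 17/2)

k = 6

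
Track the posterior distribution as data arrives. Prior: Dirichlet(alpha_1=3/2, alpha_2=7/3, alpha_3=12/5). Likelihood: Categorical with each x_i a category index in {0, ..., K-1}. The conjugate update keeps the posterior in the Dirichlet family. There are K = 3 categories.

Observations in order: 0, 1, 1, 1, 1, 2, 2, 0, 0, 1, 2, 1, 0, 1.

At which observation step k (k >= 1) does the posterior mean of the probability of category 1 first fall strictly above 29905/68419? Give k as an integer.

obs 1: x=0 → posterior Dirichlet(5/2, 7/3, 12/5)
obs 2: x=1 → posterior Dirichlet(5/2, 10/3, 12/5)
obs 3: x=1 → posterior Dirichlet(5/2, 13/3, 12/5)
obs 4: x=1 → posterior Dirichlet(5/2, 16/3, 12/5)
obs 5: x=1 → posterior Dirichlet(5/2, 19/3, 12/5)
obs 6: x=2 → posterior Dirichlet(5/2, 19/3, 17/5)
obs 7: x=2 → posterior Dirichlet(5/2, 19/3, 22/5)
obs 8: x=0 → posterior Dirichlet(7/2, 19/3, 22/5)
obs 9: x=0 → posterior Dirichlet(9/2, 19/3, 22/5)
obs 10: x=1 → posterior Dirichlet(9/2, 22/3, 22/5)
obs 11: x=2 → posterior Dirichlet(9/2, 22/3, 27/5)
obs 12: x=1 → posterior Dirichlet(9/2, 25/3, 27/5)
obs 13: x=0 → posterior Dirichlet(11/2, 25/3, 27/5)
obs 14: x=1 → posterior Dirichlet(11/2, 28/3, 27/5)

k = 3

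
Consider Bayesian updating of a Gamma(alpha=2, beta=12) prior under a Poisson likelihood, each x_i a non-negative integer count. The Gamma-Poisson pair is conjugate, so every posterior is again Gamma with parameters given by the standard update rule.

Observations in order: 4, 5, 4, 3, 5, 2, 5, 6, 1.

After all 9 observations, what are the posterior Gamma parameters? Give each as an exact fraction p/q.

obs 1: x=4 → posterior Gamma(6, 13)
obs 2: x=5 → posterior Gamma(11, 14)
obs 3: x=4 → posterior Gamma(15, 15)
obs 4: x=3 → posterior Gamma(18, 16)
obs 5: x=5 → posterior Gamma(23, 17)
obs 6: x=2 → posterior Gamma(25, 18)
obs 7: x=5 → posterior Gamma(30, 19)
obs 8: x=6 → posterior Gamma(36, 20)
obs 9: x=1 → posterior Gamma(37, 21)

alpha=37, beta=21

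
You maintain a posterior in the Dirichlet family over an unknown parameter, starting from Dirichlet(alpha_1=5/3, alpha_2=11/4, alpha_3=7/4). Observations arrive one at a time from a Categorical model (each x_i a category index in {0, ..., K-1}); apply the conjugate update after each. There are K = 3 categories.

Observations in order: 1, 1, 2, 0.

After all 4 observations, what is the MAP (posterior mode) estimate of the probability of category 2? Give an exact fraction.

21/86

obs 1: x=1 → posterior Dirichlet(5/3, 15/4, 7/4)
obs 2: x=1 → posterior Dirichlet(5/3, 19/4, 7/4)
obs 3: x=2 → posterior Dirichlet(5/3, 19/4, 11/4)
obs 4: x=0 → posterior Dirichlet(8/3, 19/4, 11/4)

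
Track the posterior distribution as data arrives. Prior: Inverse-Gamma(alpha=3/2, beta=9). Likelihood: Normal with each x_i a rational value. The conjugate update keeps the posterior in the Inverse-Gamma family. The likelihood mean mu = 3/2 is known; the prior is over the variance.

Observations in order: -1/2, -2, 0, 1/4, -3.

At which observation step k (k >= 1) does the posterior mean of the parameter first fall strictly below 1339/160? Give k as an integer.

k = 4

obs 1: x=-1/2 → posterior Inverse-Gamma(2, 11)
obs 2: x=-2 → posterior Inverse-Gamma(5/2, 137/8)
obs 3: x=0 → posterior Inverse-Gamma(3, 73/4)
obs 4: x=1/4 → posterior Inverse-Gamma(7/2, 609/32)
obs 5: x=-3 → posterior Inverse-Gamma(4, 933/32)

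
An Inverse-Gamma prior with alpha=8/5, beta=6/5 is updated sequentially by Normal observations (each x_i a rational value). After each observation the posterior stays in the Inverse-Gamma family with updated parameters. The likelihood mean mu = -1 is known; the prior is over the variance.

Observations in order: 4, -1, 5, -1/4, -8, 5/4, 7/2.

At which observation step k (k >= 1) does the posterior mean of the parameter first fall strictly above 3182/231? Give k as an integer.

obs 1: x=4 → posterior Inverse-Gamma(21/10, 137/10)
obs 2: x=-1 → posterior Inverse-Gamma(13/5, 137/10)
obs 3: x=5 → posterior Inverse-Gamma(31/10, 317/10)
obs 4: x=-1/4 → posterior Inverse-Gamma(18/5, 5117/160)
obs 5: x=-8 → posterior Inverse-Gamma(41/10, 9037/160)
obs 6: x=5/4 → posterior Inverse-Gamma(23/5, 4721/80)
obs 7: x=7/2 → posterior Inverse-Gamma(51/10, 5531/80)

k = 3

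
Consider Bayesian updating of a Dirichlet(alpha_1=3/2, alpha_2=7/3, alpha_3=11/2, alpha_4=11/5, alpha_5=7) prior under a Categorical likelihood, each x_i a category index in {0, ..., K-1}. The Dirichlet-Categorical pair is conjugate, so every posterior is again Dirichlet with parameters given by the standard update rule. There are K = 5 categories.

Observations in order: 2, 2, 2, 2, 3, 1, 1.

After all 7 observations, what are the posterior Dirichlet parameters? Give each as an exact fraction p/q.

obs 1: x=2 → posterior Dirichlet(3/2, 7/3, 13/2, 11/5, 7)
obs 2: x=2 → posterior Dirichlet(3/2, 7/3, 15/2, 11/5, 7)
obs 3: x=2 → posterior Dirichlet(3/2, 7/3, 17/2, 11/5, 7)
obs 4: x=2 → posterior Dirichlet(3/2, 7/3, 19/2, 11/5, 7)
obs 5: x=3 → posterior Dirichlet(3/2, 7/3, 19/2, 16/5, 7)
obs 6: x=1 → posterior Dirichlet(3/2, 10/3, 19/2, 16/5, 7)
obs 7: x=1 → posterior Dirichlet(3/2, 13/3, 19/2, 16/5, 7)

alpha_1=3/2, alpha_2=13/3, alpha_3=19/2, alpha_4=16/5, alpha_5=7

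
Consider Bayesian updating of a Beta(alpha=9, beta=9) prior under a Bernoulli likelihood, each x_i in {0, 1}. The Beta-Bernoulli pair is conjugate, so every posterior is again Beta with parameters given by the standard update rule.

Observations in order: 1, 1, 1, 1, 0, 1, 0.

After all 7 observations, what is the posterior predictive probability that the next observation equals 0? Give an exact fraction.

11/25

obs 1: x=1 → posterior Beta(10, 9)
obs 2: x=1 → posterior Beta(11, 9)
obs 3: x=1 → posterior Beta(12, 9)
obs 4: x=1 → posterior Beta(13, 9)
obs 5: x=0 → posterior Beta(13, 10)
obs 6: x=1 → posterior Beta(14, 10)
obs 7: x=0 → posterior Beta(14, 11)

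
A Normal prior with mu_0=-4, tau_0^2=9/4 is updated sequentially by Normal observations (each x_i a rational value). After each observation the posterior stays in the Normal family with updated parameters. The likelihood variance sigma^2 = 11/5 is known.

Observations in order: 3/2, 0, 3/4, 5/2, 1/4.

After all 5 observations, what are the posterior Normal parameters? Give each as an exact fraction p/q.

mu_0=49/269, tau_0^2=99/269

obs 1: x=3/2 → posterior Normal(-217/178, 99/89)
obs 2: x=0 → posterior Normal(-217/268, 99/134)
obs 3: x=3/4 → posterior Normal(-299/716, 99/179)
obs 4: x=5/2 → posterior Normal(151/896, 99/224)
obs 5: x=1/4 → posterior Normal(49/269, 99/269)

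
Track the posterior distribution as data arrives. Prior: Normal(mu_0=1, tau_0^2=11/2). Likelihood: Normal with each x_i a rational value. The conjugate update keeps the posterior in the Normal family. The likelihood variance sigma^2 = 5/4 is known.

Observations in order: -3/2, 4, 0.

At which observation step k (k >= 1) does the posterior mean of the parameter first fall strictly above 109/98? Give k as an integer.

obs 1: x=-3/2 → posterior Normal(-28/27, 55/54)
obs 2: x=4 → posterior Normal(60/49, 55/98)
obs 3: x=0 → posterior Normal(60/71, 55/142)

k = 2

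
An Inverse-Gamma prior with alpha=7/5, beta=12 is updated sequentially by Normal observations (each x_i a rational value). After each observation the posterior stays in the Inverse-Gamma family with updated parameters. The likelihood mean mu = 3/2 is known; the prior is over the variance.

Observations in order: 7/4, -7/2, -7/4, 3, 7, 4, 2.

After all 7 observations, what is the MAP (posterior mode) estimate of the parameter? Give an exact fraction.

obs 1: x=7/4 → posterior Inverse-Gamma(19/10, 385/32)
obs 2: x=-7/2 → posterior Inverse-Gamma(12/5, 785/32)
obs 3: x=-7/4 → posterior Inverse-Gamma(29/10, 477/16)
obs 4: x=3 → posterior Inverse-Gamma(17/5, 495/16)
obs 5: x=7 → posterior Inverse-Gamma(39/10, 737/16)
obs 6: x=4 → posterior Inverse-Gamma(22/5, 787/16)
obs 7: x=2 → posterior Inverse-Gamma(49/10, 789/16)

3945/472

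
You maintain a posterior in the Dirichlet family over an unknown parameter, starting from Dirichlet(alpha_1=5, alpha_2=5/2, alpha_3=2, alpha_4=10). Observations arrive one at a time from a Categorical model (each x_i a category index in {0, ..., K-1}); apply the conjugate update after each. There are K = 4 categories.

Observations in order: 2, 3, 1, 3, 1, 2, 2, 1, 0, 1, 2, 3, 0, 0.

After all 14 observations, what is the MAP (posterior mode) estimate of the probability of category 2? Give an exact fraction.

10/59

obs 1: x=2 → posterior Dirichlet(5, 5/2, 3, 10)
obs 2: x=3 → posterior Dirichlet(5, 5/2, 3, 11)
obs 3: x=1 → posterior Dirichlet(5, 7/2, 3, 11)
obs 4: x=3 → posterior Dirichlet(5, 7/2, 3, 12)
obs 5: x=1 → posterior Dirichlet(5, 9/2, 3, 12)
obs 6: x=2 → posterior Dirichlet(5, 9/2, 4, 12)
obs 7: x=2 → posterior Dirichlet(5, 9/2, 5, 12)
obs 8: x=1 → posterior Dirichlet(5, 11/2, 5, 12)
obs 9: x=0 → posterior Dirichlet(6, 11/2, 5, 12)
obs 10: x=1 → posterior Dirichlet(6, 13/2, 5, 12)
obs 11: x=2 → posterior Dirichlet(6, 13/2, 6, 12)
obs 12: x=3 → posterior Dirichlet(6, 13/2, 6, 13)
obs 13: x=0 → posterior Dirichlet(7, 13/2, 6, 13)
obs 14: x=0 → posterior Dirichlet(8, 13/2, 6, 13)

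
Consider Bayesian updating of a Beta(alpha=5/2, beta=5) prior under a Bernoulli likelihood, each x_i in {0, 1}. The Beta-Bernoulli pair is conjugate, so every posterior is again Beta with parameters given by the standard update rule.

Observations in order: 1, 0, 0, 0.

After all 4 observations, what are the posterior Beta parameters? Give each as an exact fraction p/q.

obs 1: x=1 → posterior Beta(7/2, 5)
obs 2: x=0 → posterior Beta(7/2, 6)
obs 3: x=0 → posterior Beta(7/2, 7)
obs 4: x=0 → posterior Beta(7/2, 8)

alpha=7/2, beta=8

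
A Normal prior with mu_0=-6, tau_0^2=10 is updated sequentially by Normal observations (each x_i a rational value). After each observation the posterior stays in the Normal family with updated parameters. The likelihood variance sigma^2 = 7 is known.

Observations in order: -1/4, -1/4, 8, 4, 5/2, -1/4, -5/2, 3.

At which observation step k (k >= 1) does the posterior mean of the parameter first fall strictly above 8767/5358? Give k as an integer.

k = 5

obs 1: x=-1/4 → posterior Normal(-89/34, 70/17)
obs 2: x=-1/4 → posterior Normal(-47/27, 70/27)
obs 3: x=8 → posterior Normal(33/37, 70/37)
obs 4: x=4 → posterior Normal(73/47, 70/47)
obs 5: x=5/2 → posterior Normal(98/57, 70/57)
obs 6: x=-1/4 → posterior Normal(191/134, 70/67)
obs 7: x=-5/2 → posterior Normal(141/154, 10/11)
obs 8: x=3 → posterior Normal(67/58, 70/87)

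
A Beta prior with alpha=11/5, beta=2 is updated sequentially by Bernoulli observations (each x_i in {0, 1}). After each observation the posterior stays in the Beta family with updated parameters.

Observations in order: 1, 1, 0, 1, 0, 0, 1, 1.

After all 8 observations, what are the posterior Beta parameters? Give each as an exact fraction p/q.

alpha=36/5, beta=5

obs 1: x=1 → posterior Beta(16/5, 2)
obs 2: x=1 → posterior Beta(21/5, 2)
obs 3: x=0 → posterior Beta(21/5, 3)
obs 4: x=1 → posterior Beta(26/5, 3)
obs 5: x=0 → posterior Beta(26/5, 4)
obs 6: x=0 → posterior Beta(26/5, 5)
obs 7: x=1 → posterior Beta(31/5, 5)
obs 8: x=1 → posterior Beta(36/5, 5)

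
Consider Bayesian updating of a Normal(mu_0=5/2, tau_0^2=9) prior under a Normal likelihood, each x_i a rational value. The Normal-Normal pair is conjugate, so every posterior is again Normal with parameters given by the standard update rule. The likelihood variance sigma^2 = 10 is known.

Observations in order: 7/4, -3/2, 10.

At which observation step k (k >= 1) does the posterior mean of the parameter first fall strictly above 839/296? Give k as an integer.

k = 3

obs 1: x=7/4 → posterior Normal(163/76, 90/19)
obs 2: x=-3/2 → posterior Normal(109/112, 45/14)
obs 3: x=10 → posterior Normal(469/148, 90/37)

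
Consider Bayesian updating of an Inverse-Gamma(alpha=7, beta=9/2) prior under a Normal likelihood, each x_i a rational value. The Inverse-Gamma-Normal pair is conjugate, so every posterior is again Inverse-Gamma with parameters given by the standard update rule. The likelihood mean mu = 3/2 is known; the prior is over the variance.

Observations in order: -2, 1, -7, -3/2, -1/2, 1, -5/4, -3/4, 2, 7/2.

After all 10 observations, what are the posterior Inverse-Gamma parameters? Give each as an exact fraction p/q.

obs 1: x=-2 → posterior Inverse-Gamma(15/2, 85/8)
obs 2: x=1 → posterior Inverse-Gamma(8, 43/4)
obs 3: x=-7 → posterior Inverse-Gamma(17/2, 375/8)
obs 4: x=-3/2 → posterior Inverse-Gamma(9, 411/8)
obs 5: x=-1/2 → posterior Inverse-Gamma(19/2, 427/8)
obs 6: x=1 → posterior Inverse-Gamma(10, 107/2)
obs 7: x=-5/4 → posterior Inverse-Gamma(21/2, 1833/32)
obs 8: x=-3/4 → posterior Inverse-Gamma(11, 957/16)
obs 9: x=2 → posterior Inverse-Gamma(23/2, 959/16)
obs 10: x=7/2 → posterior Inverse-Gamma(12, 991/16)

alpha=12, beta=991/16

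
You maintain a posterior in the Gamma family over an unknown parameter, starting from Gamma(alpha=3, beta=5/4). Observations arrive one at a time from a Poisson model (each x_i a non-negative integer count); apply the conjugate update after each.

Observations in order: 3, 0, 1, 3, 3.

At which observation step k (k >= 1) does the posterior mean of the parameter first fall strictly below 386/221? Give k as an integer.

obs 1: x=3 → posterior Gamma(6, 9/4)
obs 2: x=0 → posterior Gamma(6, 13/4)
obs 3: x=1 → posterior Gamma(7, 17/4)
obs 4: x=3 → posterior Gamma(10, 21/4)
obs 5: x=3 → posterior Gamma(13, 25/4)

k = 3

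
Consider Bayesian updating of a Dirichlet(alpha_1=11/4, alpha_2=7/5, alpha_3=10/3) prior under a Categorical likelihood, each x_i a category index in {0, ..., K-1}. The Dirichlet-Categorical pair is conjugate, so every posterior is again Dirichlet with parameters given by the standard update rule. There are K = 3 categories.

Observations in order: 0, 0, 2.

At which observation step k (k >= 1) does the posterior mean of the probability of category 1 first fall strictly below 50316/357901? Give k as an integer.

obs 1: x=0 → posterior Dirichlet(15/4, 7/5, 10/3)
obs 2: x=0 → posterior Dirichlet(19/4, 7/5, 10/3)
obs 3: x=2 → posterior Dirichlet(19/4, 7/5, 13/3)

k = 3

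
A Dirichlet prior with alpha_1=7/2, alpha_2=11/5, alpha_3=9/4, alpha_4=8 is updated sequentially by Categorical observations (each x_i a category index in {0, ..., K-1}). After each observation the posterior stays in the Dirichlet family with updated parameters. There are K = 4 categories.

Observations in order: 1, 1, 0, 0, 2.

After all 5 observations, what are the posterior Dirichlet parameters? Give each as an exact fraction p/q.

obs 1: x=1 → posterior Dirichlet(7/2, 16/5, 9/4, 8)
obs 2: x=1 → posterior Dirichlet(7/2, 21/5, 9/4, 8)
obs 3: x=0 → posterior Dirichlet(9/2, 21/5, 9/4, 8)
obs 4: x=0 → posterior Dirichlet(11/2, 21/5, 9/4, 8)
obs 5: x=2 → posterior Dirichlet(11/2, 21/5, 13/4, 8)

alpha_1=11/2, alpha_2=21/5, alpha_3=13/4, alpha_4=8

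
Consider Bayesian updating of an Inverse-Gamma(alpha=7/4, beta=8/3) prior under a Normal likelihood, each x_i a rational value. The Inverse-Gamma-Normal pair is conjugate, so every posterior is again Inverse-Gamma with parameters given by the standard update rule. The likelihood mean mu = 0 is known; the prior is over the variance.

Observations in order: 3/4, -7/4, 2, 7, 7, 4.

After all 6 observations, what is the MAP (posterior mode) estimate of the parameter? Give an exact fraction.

3047/276

obs 1: x=3/4 → posterior Inverse-Gamma(9/4, 283/96)
obs 2: x=-7/4 → posterior Inverse-Gamma(11/4, 215/48)
obs 3: x=2 → posterior Inverse-Gamma(13/4, 311/48)
obs 4: x=7 → posterior Inverse-Gamma(15/4, 1487/48)
obs 5: x=7 → posterior Inverse-Gamma(17/4, 2663/48)
obs 6: x=4 → posterior Inverse-Gamma(19/4, 3047/48)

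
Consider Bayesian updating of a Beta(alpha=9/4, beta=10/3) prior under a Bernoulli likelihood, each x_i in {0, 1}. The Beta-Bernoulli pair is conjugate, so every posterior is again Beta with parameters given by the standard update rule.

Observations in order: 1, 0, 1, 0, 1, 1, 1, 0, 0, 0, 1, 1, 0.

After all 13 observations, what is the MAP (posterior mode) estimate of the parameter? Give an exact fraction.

obs 1: x=1 → posterior Beta(13/4, 10/3)
obs 2: x=0 → posterior Beta(13/4, 13/3)
obs 3: x=1 → posterior Beta(17/4, 13/3)
obs 4: x=0 → posterior Beta(17/4, 16/3)
obs 5: x=1 → posterior Beta(21/4, 16/3)
obs 6: x=1 → posterior Beta(25/4, 16/3)
obs 7: x=1 → posterior Beta(29/4, 16/3)
obs 8: x=0 → posterior Beta(29/4, 19/3)
obs 9: x=0 → posterior Beta(29/4, 22/3)
obs 10: x=0 → posterior Beta(29/4, 25/3)
obs 11: x=1 → posterior Beta(33/4, 25/3)
obs 12: x=1 → posterior Beta(37/4, 25/3)
obs 13: x=0 → posterior Beta(37/4, 28/3)

99/199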